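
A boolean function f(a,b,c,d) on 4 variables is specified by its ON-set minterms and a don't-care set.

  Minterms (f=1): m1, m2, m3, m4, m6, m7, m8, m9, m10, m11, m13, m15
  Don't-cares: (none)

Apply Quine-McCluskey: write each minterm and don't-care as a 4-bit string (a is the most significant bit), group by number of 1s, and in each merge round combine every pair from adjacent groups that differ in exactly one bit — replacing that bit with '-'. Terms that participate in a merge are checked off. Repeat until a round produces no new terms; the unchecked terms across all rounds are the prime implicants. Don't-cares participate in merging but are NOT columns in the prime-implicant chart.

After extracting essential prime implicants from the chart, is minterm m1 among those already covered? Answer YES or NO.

YES

[col 0] 0001*, 0010*, 0011*, 0100*, 0110*, 0111*, 1000*, 1001*, 1010*, 1011*, 1101*, 1111*
[col 1] -001*, -010*, -011*, -111*, 0-10*, 0-11*, 00-1*, 001-*, 01-0, 011-*, 1-01*, 1-11*, 10-0*, 10-1*, 100-*, 101-*, 11-1*
[col 2] --11, -0-1, -01-, 0-1-, 1--1, 10--
Prime implicants: --11, -0-1, -01-, 0-1-, 01-0, 1--1, 10--
PI chart (minterm → PIs covering it):
  1 | -0-1  (sole → essential)
  2 | -01-,0-1-
  3 | --11,-0-1,-01-,0-1-
  4 | 01-0  (sole → essential)
  6 | 0-1-,01-0
  7 | --11,0-1-
  8 | 10--  (sole → essential)
  9 | -0-1,1--1,10--
  10 | -01-,10--
  11 | --11,-0-1,-01-,1--1,10--
  13 | 1--1  (sole → essential)
  15 | --11,1--1
Essential prime implicants: -0-1, 01-0, 1--1, 10--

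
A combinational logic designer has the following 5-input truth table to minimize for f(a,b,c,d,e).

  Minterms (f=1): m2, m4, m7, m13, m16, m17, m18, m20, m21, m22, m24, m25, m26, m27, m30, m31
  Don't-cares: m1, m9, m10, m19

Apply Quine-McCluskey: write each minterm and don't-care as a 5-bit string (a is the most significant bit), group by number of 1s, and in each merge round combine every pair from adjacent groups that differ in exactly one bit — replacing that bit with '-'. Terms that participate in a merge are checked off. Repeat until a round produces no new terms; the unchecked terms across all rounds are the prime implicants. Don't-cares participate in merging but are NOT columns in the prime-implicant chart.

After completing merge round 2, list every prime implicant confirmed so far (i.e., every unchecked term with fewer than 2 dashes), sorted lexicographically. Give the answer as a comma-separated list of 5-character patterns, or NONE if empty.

size-2^0 implicants → 00001(✓)  00010(✓)  00100(✓)  00111  01001(✓)  01010(✓)  01101(✓)  10000(✓)  10001(✓)  10010(✓)  10011(✓)  10100(✓)  10101(✓)  10110(✓)  11000(✓)  11001(✓)  11010(✓)  11011(✓)  11110(✓)  11111(✓)
size-2^1 implicants → -0001(✓)  -0010(✓)  -0100  -1001(✓)  -1010(✓)  0-001(✓)  0-010(✓)  01-01  1-000(✓)  1-001(✓)  1-010(✓)  1-011(✓)  1-110(✓)  10-00(✓)  10-01(✓)  10-10(✓)  100-0(✓)  100-1(✓)  1000-(✓)  1001-(✓)  101-0(✓)  1010-(✓)  11-10(✓)  11-11(✓)  110-0(✓)  110-1(✓)  1100-(✓)  1101-(✓)  1111-(✓)
size-2^2 implicants → --001  --010  1--10  1-0-0(✓)  1-0-1(✓)  1-00-(✓)  1-01-(✓)  10--0  10-0-  100--(✓)  11-1-  110--(✓)
size-2^3 implicants → 1-0--
Unchecked terms (primes): --001, --010, -0100, 00111, 01-01, 1--10, 1-0--, 10--0, 10-0-, 11-1-

-0100, 00111, 01-01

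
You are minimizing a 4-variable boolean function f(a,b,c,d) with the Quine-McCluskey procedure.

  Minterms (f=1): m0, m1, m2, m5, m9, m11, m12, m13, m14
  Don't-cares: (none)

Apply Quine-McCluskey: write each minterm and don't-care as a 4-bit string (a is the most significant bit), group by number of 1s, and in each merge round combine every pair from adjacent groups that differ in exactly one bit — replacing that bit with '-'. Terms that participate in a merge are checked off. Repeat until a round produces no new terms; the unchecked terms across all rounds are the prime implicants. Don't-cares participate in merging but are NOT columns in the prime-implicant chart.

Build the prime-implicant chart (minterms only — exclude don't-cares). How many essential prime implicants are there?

[col 0] 0000*, 0001*, 0010*, 0101*, 1001*, 1011*, 1100*, 1101*, 1110*
[col 1] -001*, -101*, 0-01*, 00-0, 000-, 1-01*, 10-1, 11-0, 110-
[col 2] --01
Prime implicants: --01, 00-0, 000-, 10-1, 11-0, 110-
PI chart (minterm → PIs covering it):
  0 | 00-0,000-
  1 | --01,000-
  2 | 00-0  (sole → essential)
  5 | --01  (sole → essential)
  9 | --01,10-1
  11 | 10-1  (sole → essential)
  12 | 11-0,110-
  13 | --01,110-
  14 | 11-0  (sole → essential)
Essential prime implicants: --01, 00-0, 10-1, 11-0

4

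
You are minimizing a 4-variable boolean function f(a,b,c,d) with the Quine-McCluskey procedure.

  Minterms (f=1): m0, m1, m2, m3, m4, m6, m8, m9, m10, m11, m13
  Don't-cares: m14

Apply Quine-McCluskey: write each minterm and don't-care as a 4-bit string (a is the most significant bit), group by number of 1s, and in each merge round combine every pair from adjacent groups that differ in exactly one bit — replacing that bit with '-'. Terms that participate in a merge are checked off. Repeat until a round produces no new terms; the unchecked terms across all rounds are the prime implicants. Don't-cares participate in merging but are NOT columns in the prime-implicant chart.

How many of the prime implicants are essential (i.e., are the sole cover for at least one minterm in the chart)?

3

Round 0: 0000✓ 0001✓ 0010✓ 0011✓ 0100✓ 0110✓ 1000✓ 1001✓ 1010✓ 1011✓ 1101✓ 1110✓
Round 1: -000✓ -001✓ -010✓ -011✓ -110✓ 0-00✓ 0-10✓ 00-0✓ 00-1✓ 000-✓ 001-✓ 01-0✓ 1-01 1-10✓ 10-0✓ 10-1✓ 100-✓ 101-✓
Round 2: --10 -0-0✓ -0-1✓ -00-✓ -01-✓ 0--0 00--✓ 10--✓
Round 3: -0--
PIs = {--10, -0--, 0--0, 1-01}
Coverage chart:
  m0: -0--,0--0
  m1: -0-- ←essential
  m2: --10,-0--,0--0
  m3: -0-- ←essential
  m4: 0--0 ←essential
  m6: --10,0--0
  m8: -0-- ←essential
  m9: -0--,1-01
  m10: --10,-0--
  m11: -0-- ←essential
  m13: 1-01 ←essential
Essential: -0--, 0--0, 1-01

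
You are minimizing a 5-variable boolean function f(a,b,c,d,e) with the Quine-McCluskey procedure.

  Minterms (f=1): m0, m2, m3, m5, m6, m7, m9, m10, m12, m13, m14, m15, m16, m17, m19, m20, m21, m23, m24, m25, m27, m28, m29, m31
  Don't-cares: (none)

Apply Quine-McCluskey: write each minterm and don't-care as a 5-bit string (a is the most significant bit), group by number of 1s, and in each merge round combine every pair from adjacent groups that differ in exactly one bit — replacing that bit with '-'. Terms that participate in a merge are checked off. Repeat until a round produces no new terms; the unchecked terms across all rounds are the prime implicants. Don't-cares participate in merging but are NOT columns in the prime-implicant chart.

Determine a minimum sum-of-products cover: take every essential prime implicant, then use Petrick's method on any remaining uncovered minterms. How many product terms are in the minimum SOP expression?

8

[col 0] 00000*, 00010*, 00011*, 00101*, 00110*, 00111*, 01001*, 01010*, 01100*, 01101*, 01110*, 01111*, 10000*, 10001*, 10011*, 10100*, 10101*, 10111*, 11000*, 11001*, 11011*, 11100*, 11101*, 11111*
[col 1] -0000, -0011*, -0101*, -0111*, -1001*, -1100*, -1101*, -1111*, 0-010*, 0-101*, 0-110*, 0-111*, 00-10*, 00-11*, 000-0, 0001-*, 001-1*, 0011-*, 01-01*, 01-10*, 011-0*, 011-1*, 0110-*, 0111-*, 1-000*, 1-001*, 1-011*, 1-100*, 1-101*, 1-111*, 10-00*, 10-01*, 10-11*, 100-1*, 1000-*, 101-1*, 1010-*, 11-00*, 11-01*, 11-11*, 110-1*, 1100-*, 111-1*, 1110-*
[col 2] --101*, --111*, -0-11, -01-1*, -1-01, -11-1*, -110-, 0--10, 0-1-1*, 0-11-, 00-1-, 011--, 1--00*, 1--01*, 1--11*, 1-0-1*, 1-00-*, 1-1-1*, 1-10-*, 10--1*, 10-0-*, 11--1*, 11-0-*
[col 3] --1-1, 1---1, 1--0-
Prime implicants: --1-1, -0-11, -0000, -1-01, -110-, 0--10, 0-11-, 00-1-, 000-0, 011--, 1---1, 1--0-
PI chart (minterm → PIs covering it):
  0 | -0000,000-0
  2 | 0--10,00-1-,000-0
  3 | -0-11,00-1-
  5 | --1-1  (sole → essential)
  6 | 0--10,0-11-,00-1-
  7 | --1-1,-0-11,0-11-,00-1-
  9 | -1-01  (sole → essential)
  10 | 0--10  (sole → essential)
  12 | -110-,011--
  13 | --1-1,-1-01,-110-,011--
  14 | 0--10,0-11-,011--
  15 | --1-1,0-11-,011--
  16 | -0000,1--0-
  17 | 1---1,1--0-
  19 | -0-11,1---1
  20 | 1--0-  (sole → essential)
  21 | --1-1,1---1,1--0-
  23 | --1-1,-0-11,1---1
  24 | 1--0-  (sole → essential)
  25 | -1-01,1---1,1--0-
  27 | 1---1  (sole → essential)
  28 | -110-,1--0-
  29 | --1-1,-1-01,-110-,1---1,1--0-
  31 | --1-1,1---1
Essential prime implicants: --1-1, -1-01, 0--10, 1---1, 1--0-
Petrick residual → -0-11, -0000, -110-
Minimum SOP uses 8 PIs: ce + b'de + b'c'd'e' + bd'e + bcd' + a'de' + ae + ad'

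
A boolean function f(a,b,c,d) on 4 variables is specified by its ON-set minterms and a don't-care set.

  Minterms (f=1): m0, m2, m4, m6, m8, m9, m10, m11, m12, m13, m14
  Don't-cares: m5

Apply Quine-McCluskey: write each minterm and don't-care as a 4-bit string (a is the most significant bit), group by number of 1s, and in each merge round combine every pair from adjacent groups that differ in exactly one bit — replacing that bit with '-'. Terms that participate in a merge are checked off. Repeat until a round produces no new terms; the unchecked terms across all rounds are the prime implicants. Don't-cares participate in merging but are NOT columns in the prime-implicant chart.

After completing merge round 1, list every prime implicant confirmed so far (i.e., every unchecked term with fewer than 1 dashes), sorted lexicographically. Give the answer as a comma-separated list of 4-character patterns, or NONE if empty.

NONE

Round 0: 0000✓ 0010✓ 0100✓ 0101✓ 0110✓ 1000✓ 1001✓ 1010✓ 1011✓ 1100✓ 1101✓ 1110✓
Round 1: -000✓ -010✓ -100✓ -101✓ -110✓ 0-00✓ 0-10✓ 00-0✓ 01-0✓ 010-✓ 1-00✓ 1-01✓ 1-10✓ 10-0✓ 10-1✓ 100-✓ 101-✓ 11-0✓ 110-✓
Round 2: --00✓ --10✓ -0-0✓ -1-0✓ -10- 0--0✓ 1--0✓ 1-0- 10--
Round 3: ---0
PIs = {---0, -10-, 1-0-, 10--}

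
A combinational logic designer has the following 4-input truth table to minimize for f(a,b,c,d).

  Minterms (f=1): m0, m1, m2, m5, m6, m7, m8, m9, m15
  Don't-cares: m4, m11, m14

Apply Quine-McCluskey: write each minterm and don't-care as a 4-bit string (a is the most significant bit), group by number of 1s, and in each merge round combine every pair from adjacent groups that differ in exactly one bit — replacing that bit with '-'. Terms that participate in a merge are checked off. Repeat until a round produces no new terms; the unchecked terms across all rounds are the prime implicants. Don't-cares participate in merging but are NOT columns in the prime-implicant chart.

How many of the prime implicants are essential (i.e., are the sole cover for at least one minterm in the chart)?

Round 0: 0000✓ 0001✓ 0010✓ 0100✓ 0101✓ 0110✓ 0111✓ 1000✓ 1001✓ 1011✓ 1110✓ 1111✓
Round 1: -000✓ -001✓ -110✓ -111✓ 0-00✓ 0-01✓ 0-10✓ 00-0✓ 000-✓ 01-0✓ 01-1✓ 010-✓ 011-✓ 1-11 10-1 100-✓ 111-✓
Round 2: -00- -11- 0--0 0-0- 01--
PIs = {-00-, -11-, 0--0, 0-0-, 01--, 1-11, 10-1}
Coverage chart:
  m0: -00-,0--0,0-0-
  m1: -00-,0-0-
  m2: 0--0 ←essential
  m5: 0-0-,01--
  m6: -11-,0--0,01--
  m7: -11-,01--
  m8: -00- ←essential
  m9: -00-,10-1
  m15: -11-,1-11
Essential: -00-, 0--0

2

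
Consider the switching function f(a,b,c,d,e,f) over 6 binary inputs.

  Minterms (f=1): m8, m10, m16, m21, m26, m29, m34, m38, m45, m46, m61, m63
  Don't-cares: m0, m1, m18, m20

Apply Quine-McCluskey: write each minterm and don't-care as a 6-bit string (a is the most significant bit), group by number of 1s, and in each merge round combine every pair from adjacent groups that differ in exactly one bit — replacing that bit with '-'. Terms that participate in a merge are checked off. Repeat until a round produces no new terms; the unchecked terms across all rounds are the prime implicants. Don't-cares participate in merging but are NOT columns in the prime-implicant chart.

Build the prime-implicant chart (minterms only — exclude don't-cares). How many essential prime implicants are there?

4

[col 0] 000000*, 000001*, 001000*, 001010*, 010000*, 010010*, 010100*, 010101*, 011010*, 011101*, 100010*, 100110*, 101101*, 101110*, 111101*, 111111*
[col 1] -11101, 0-0000, 0-1010, 00-000, 00000-, 0010-0, 01-010, 01-101, 010-00, 0100-0, 01010-, 1-1101, 10-110, 100-10, 1111-1
Prime implicants: -11101, 0-0000, 0-1010, 00-000, 00000-, 0010-0, 01-010, 01-101, 010-00, 0100-0, 01010-, 1-1101, 10-110, 100-10, 1111-1
PI chart (minterm → PIs covering it):
  8 | 00-000,0010-0
  10 | 0-1010,0010-0
  16 | 0-0000,010-00,0100-0
  21 | 01-101,01010-
  26 | 0-1010,01-010
  29 | -11101,01-101
  34 | 100-10  (sole → essential)
  38 | 10-110,100-10
  45 | 1-1101  (sole → essential)
  46 | 10-110  (sole → essential)
  61 | -11101,1-1101,1111-1
  63 | 1111-1  (sole → essential)
Essential prime implicants: 1-1101, 10-110, 100-10, 1111-1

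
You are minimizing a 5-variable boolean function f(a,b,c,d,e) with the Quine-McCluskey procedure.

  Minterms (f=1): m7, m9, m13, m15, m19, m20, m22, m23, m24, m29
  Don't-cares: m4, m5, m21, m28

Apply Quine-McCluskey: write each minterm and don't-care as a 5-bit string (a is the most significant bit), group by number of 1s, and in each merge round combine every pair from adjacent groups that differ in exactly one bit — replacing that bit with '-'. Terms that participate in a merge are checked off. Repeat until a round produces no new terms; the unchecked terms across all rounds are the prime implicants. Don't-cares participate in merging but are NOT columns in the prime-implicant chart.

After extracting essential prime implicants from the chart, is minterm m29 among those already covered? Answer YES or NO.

NO

Round 0: 00100✓ 00101✓ 00111✓ 01001✓ 01101✓ 01111✓ 10011✓ 10100✓ 10101✓ 10110✓ 10111✓ 11000✓ 11100✓ 11101✓
Round 1: -0100✓ -0101✓ -0111✓ -1101✓ 0-101✓ 0-111✓ 001-1✓ 0010-✓ 01-01 011-1✓ 1-100✓ 1-101✓ 10-11 101-0✓ 101-1✓ 1010-✓ 1011-✓ 11-00 1110-✓
Round 2: --101 -01-1 -010- 0-1-1 1-10- 101--
PIs = {--101, -01-1, -010-, 0-1-1, 01-01, 1-10-, 10-11, 101--, 11-00}
Coverage chart:
  m7: -01-1,0-1-1
  m9: 01-01 ←essential
  m13: --101,0-1-1,01-01
  m15: 0-1-1 ←essential
  m19: 10-11 ←essential
  m20: -010-,1-10-,101--
  m22: 101-- ←essential
  m23: -01-1,10-11,101--
  m24: 11-00 ←essential
  m29: --101,1-10-
Essential: 0-1-1, 01-01, 10-11, 101--, 11-00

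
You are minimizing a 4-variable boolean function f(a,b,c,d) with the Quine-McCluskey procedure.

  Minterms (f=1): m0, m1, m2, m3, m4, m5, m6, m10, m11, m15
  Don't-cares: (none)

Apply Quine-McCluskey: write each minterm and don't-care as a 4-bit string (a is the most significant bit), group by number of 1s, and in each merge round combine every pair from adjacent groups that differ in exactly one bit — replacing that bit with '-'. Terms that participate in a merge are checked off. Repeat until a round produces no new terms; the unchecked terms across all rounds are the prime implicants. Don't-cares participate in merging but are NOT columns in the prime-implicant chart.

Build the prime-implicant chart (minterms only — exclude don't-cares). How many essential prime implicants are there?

Round 0: 0000✓ 0001✓ 0010✓ 0011✓ 0100✓ 0101✓ 0110✓ 1010✓ 1011✓ 1111✓
Round 1: -010✓ -011✓ 0-00✓ 0-01✓ 0-10✓ 00-0✓ 00-1✓ 000-✓ 001-✓ 01-0✓ 010-✓ 1-11 101-✓
Round 2: -01- 0--0 0-0- 00--
PIs = {-01-, 0--0, 0-0-, 00--, 1-11}
Coverage chart:
  m0: 0--0,0-0-,00--
  m1: 0-0-,00--
  m2: -01-,0--0,00--
  m3: -01-,00--
  m4: 0--0,0-0-
  m5: 0-0- ←essential
  m6: 0--0 ←essential
  m10: -01- ←essential
  m11: -01-,1-11
  m15: 1-11 ←essential
Essential: -01-, 0--0, 0-0-, 1-11

4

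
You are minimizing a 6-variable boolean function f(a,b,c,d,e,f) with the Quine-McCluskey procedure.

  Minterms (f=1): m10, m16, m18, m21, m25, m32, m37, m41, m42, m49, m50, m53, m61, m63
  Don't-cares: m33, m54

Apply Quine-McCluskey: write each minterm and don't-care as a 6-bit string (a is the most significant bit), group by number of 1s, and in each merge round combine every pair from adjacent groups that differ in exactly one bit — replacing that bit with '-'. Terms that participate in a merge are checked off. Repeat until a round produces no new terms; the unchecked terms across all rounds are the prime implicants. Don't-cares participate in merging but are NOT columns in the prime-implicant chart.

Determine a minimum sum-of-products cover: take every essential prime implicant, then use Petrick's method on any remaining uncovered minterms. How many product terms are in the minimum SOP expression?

Round 0: 001010✓ 010000✓ 010010✓ 010101✓ 011001 100000✓ 100001✓ 100101✓ 101001✓ 101010✓ 110001✓ 110010✓ 110101✓ 110110✓ 111101✓ 111111✓
Round 1: -01010 -10010 -10101 0100-0 1-0001✓ 1-0101✓ 10-001 100-01✓ 10000- 11-101 110-01✓ 110-10 1111-1
Round 2: 1-0-01
PIs = {-01010, -10010, -10101, 0100-0, 011001, 1-0-01, 10-001, 10000-, 11-101, 110-10, 1111-1}
Coverage chart:
  m10: -01010 ←essential
  m16: 0100-0 ←essential
  m18: -10010,0100-0
  m21: -10101 ←essential
  m25: 011001 ←essential
  m32: 10000- ←essential
  m37: 1-0-01 ←essential
  m41: 10-001 ←essential
  m42: -01010 ←essential
  m49: 1-0-01 ←essential
  m50: -10010,110-10
  m53: -10101,1-0-01,11-101
  m61: 11-101,1111-1
  m63: 1111-1 ←essential
Essential: -01010, -10101, 0100-0, 011001, 1-0-01, 10-001, 10000-, 1111-1
Petrick residual → -10010
Min cover (9 terms): b'cd'ef' + bc'd'ef' + bc'de'f + a'bc'd'f' + a'bcd'e'f + ac'e'f + ab'd'e'f + ab'c'd'e' + abcdf

9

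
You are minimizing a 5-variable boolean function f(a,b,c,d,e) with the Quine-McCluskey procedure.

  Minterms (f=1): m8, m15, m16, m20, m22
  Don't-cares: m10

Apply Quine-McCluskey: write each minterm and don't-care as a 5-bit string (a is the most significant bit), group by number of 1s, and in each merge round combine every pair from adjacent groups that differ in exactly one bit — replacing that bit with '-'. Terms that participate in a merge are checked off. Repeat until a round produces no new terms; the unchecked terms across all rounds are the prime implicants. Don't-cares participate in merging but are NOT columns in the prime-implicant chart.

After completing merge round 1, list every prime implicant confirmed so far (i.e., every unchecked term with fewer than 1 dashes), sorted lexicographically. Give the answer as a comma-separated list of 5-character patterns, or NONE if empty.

01111

Round 0: 01000✓ 01010✓ 01111 10000✓ 10100✓ 10110✓
Round 1: 010-0 10-00 101-0
PIs = {010-0, 01111, 10-00, 101-0}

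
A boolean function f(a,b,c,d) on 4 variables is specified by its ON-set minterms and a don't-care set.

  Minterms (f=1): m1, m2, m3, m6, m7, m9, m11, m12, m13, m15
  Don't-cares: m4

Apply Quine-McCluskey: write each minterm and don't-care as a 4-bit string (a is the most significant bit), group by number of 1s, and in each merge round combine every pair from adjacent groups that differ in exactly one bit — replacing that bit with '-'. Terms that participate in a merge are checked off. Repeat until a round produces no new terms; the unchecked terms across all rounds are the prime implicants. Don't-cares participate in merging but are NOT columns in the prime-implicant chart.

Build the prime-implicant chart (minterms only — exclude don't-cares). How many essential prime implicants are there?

size-2^0 implicants → 0001(✓)  0010(✓)  0011(✓)  0100(✓)  0110(✓)  0111(✓)  1001(✓)  1011(✓)  1100(✓)  1101(✓)  1111(✓)
size-2^1 implicants → -001(✓)  -011(✓)  -100  -111(✓)  0-10(✓)  0-11(✓)  00-1(✓)  001-(✓)  01-0  011-(✓)  1-01(✓)  1-11(✓)  10-1(✓)  11-1(✓)  110-
size-2^2 implicants → --11  -0-1  0-1-  1--1
Unchecked terms (primes): --11, -0-1, -100, 0-1-, 01-0, 1--1, 110-
Minterm coverage:
  m1 ⊆ -0-1 [E]
  m2 ⊆ 0-1- [E]
  m3 ⊆ --11,-0-1,0-1-
  m6 ⊆ 0-1-,01-0
  m7 ⊆ --11,0-1-
  m9 ⊆ -0-1,1--1
  m11 ⊆ --11,-0-1,1--1
  m12 ⊆ -100,110-
  m13 ⊆ 1--1,110-
  m15 ⊆ --11,1--1
E = {-0-1, 0-1-}

2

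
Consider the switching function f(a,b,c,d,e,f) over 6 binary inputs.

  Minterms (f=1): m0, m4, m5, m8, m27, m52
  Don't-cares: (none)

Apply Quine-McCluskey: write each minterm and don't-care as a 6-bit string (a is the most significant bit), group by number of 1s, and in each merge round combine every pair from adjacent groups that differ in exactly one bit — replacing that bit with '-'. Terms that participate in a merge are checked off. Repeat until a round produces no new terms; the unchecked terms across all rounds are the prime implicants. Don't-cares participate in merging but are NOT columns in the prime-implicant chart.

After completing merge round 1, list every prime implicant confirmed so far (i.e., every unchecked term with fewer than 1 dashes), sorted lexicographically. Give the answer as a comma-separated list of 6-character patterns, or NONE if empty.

011011, 110100

[col 0] 000000*, 000100*, 000101*, 001000*, 011011, 110100
[col 1] 00-000, 000-00, 00010-
Prime implicants: 00-000, 000-00, 00010-, 011011, 110100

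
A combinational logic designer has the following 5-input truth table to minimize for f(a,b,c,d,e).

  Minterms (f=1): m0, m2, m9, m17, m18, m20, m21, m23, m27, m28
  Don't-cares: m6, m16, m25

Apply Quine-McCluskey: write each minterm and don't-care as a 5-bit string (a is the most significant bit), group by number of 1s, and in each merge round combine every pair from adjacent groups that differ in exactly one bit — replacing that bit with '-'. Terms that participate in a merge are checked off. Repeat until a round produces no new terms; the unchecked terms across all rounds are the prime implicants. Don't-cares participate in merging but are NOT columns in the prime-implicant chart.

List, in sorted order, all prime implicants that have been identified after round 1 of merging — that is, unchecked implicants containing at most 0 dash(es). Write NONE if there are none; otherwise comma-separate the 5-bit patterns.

Round 0: 00000✓ 00010✓ 00110✓ 01001✓ 10000✓ 10001✓ 10010✓ 10100✓ 10101✓ 10111✓ 11001✓ 11011✓ 11100✓
Round 1: -0000✓ -0010✓ -1001 00-10 000-0✓ 1-001 1-100 10-00✓ 10-01✓ 100-0✓ 1000-✓ 101-1 1010-✓ 110-1
Round 2: -00-0 10-0-
PIs = {-00-0, -1001, 00-10, 1-001, 1-100, 10-0-, 101-1, 110-1}

NONE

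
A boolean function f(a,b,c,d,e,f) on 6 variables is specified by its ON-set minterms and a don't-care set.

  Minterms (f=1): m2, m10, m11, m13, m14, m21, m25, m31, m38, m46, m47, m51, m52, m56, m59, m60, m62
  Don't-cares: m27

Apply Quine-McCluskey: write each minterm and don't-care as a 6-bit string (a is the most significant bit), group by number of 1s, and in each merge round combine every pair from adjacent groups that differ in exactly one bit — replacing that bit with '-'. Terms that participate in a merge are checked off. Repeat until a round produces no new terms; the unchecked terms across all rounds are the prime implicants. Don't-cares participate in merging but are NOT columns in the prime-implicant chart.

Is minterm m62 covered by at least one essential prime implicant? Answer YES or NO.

NO

Round 0: 000010✓ 001010✓ 001011✓ 001101 001110✓ 010101 011001✓ 011011✓ 011111✓ 100110✓ 101110✓ 101111✓ 110011✓ 110100✓ 111000✓ 111011✓ 111100✓ 111110✓
Round 1: -01110 -11011 0-1011 00-010 001-10 00101- 011-11 0110-1 1-1110 10-110 10111- 11-011 11-100 111-00 1111-0
PIs = {-01110, -11011, 0-1011, 00-010, 001-10, 00101-, 001101, 010101, 011-11, 0110-1, 1-1110, 10-110, 10111-, 11-011, 11-100, 111-00, 1111-0}
Coverage chart:
  m2: 00-010 ←essential
  m10: 00-010,001-10,00101-
  m11: 0-1011,00101-
  m13: 001101 ←essential
  m14: -01110,001-10
  m21: 010101 ←essential
  m25: 0110-1 ←essential
  m31: 011-11 ←essential
  m38: 10-110 ←essential
  m46: -01110,1-1110,10-110,10111-
  m47: 10111- ←essential
  m51: 11-011 ←essential
  m52: 11-100 ←essential
  m56: 111-00 ←essential
  m59: -11011,11-011
  m60: 11-100,111-00,1111-0
  m62: 1-1110,1111-0
Essential: 00-010, 001101, 010101, 011-11, 0110-1, 10-110, 10111-, 11-011, 11-100, 111-00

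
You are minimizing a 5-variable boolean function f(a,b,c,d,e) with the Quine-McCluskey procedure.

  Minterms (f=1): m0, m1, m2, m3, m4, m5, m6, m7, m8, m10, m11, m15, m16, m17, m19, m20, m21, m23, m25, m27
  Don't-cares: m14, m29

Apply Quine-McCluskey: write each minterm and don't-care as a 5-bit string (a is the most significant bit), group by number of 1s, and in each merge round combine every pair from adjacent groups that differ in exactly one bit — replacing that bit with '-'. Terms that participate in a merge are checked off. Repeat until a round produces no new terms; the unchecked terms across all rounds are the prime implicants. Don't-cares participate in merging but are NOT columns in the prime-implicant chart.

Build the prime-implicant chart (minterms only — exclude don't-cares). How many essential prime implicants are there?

4

[col 0] 00000*, 00001*, 00010*, 00011*, 00100*, 00101*, 00110*, 00111*, 01000*, 01010*, 01011*, 01110*, 01111*, 10000*, 10001*, 10011*, 10100*, 10101*, 10111*, 11001*, 11011*, 11101*
[col 1] -0000*, -0001*, -0011*, -0100*, -0101*, -0111*, -1011*, 0-000*, 0-010*, 0-011*, 0-110*, 0-111*, 00-00*, 00-01*, 00-10*, 00-11*, 000-0*, 000-1*, 0000-*, 0001-*, 001-0*, 001-1*, 0010-*, 0011-*, 01-10*, 01-11*, 010-0*, 0101-*, 0111-*, 1-001*, 1-011*, 1-101*, 10-00*, 10-01*, 10-11*, 100-1*, 1000-*, 101-1*, 1010-*, 11-01*, 110-1*
[col 2] --011, -0-00*, -0-01*, -0-11*, -00-1*, -000-*, -01-1*, -010-*, 0--10*, 0--11*, 0-0-0, 0-01-*, 0-11-*, 00--0*, 00--1*, 00-0-*, 00-1-*, 000--*, 001--*, 01-1-*, 1--01, 1-0-1, 10--1*, 10-0-*
[col 3] -0--1, -0-0-, 0--1-, 00---
Prime implicants: --011, -0--1, -0-0-, 0--1-, 0-0-0, 00---, 1--01, 1-0-1
PI chart (minterm → PIs covering it):
  0 | -0-0-,0-0-0,00---
  1 | -0--1,-0-0-,00---
  2 | 0--1-,0-0-0,00---
  3 | --011,-0--1,0--1-,00---
  4 | -0-0-,00---
  5 | -0--1,-0-0-,00---
  6 | 0--1-,00---
  7 | -0--1,0--1-,00---
  8 | 0-0-0  (sole → essential)
  10 | 0--1-,0-0-0
  11 | --011,0--1-
  15 | 0--1-  (sole → essential)
  16 | -0-0-  (sole → essential)
  17 | -0--1,-0-0-,1--01,1-0-1
  19 | --011,-0--1,1-0-1
  20 | -0-0-  (sole → essential)
  21 | -0--1,-0-0-,1--01
  23 | -0--1  (sole → essential)
  25 | 1--01,1-0-1
  27 | --011,1-0-1
Essential prime implicants: -0--1, -0-0-, 0--1-, 0-0-0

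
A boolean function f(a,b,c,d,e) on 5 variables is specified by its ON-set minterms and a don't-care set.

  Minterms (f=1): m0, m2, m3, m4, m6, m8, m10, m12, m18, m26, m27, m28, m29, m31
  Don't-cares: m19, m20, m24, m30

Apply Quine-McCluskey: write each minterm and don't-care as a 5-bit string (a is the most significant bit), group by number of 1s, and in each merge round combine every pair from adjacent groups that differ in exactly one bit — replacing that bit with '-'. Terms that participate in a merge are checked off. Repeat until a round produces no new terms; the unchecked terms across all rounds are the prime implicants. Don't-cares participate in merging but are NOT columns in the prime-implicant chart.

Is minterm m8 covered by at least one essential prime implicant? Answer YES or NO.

size-2^0 implicants → 00000(✓)  00010(✓)  00011(✓)  00100(✓)  00110(✓)  01000(✓)  01010(✓)  01100(✓)  10010(✓)  10011(✓)  10100(✓)  11000(✓)  11010(✓)  11011(✓)  11100(✓)  11101(✓)  11110(✓)  11111(✓)
size-2^1 implicants → -0010(✓)  -0011(✓)  -0100(✓)  -1000(✓)  -1010(✓)  -1100(✓)  0-000(✓)  0-010(✓)  0-100(✓)  00-00(✓)  00-10(✓)  000-0(✓)  0001-(✓)  001-0(✓)  01-00(✓)  010-0(✓)  1-010(✓)  1-011(✓)  1-100(✓)  1001-(✓)  11-00(✓)  11-10(✓)  11-11(✓)  110-0(✓)  1101-(✓)  111-0(✓)  111-1(✓)  1110-(✓)  1111-(✓)
size-2^2 implicants → --010  --100  -001-  -1-00  -10-0  0--00  0-0-0  00--0  1-01-  11--0  11-1-  111--
Unchecked terms (primes): --010, --100, -001-, -1-00, -10-0, 0--00, 0-0-0, 00--0, 1-01-, 11--0, 11-1-, 111--
Minterm coverage:
  m0 ⊆ 0--00,0-0-0,00--0
  m2 ⊆ --010,-001-,0-0-0,00--0
  m3 ⊆ -001- [E]
  m4 ⊆ --100,0--00,00--0
  m6 ⊆ 00--0 [E]
  m8 ⊆ -1-00,-10-0,0--00,0-0-0
  m10 ⊆ --010,-10-0,0-0-0
  m12 ⊆ --100,-1-00,0--00
  m18 ⊆ --010,-001-,1-01-
  m26 ⊆ --010,-10-0,1-01-,11--0,11-1-
  m27 ⊆ 1-01-,11-1-
  m28 ⊆ --100,-1-00,11--0,111--
  m29 ⊆ 111-- [E]
  m31 ⊆ 11-1-,111--
E = {-001-, 00--0, 111--}

NO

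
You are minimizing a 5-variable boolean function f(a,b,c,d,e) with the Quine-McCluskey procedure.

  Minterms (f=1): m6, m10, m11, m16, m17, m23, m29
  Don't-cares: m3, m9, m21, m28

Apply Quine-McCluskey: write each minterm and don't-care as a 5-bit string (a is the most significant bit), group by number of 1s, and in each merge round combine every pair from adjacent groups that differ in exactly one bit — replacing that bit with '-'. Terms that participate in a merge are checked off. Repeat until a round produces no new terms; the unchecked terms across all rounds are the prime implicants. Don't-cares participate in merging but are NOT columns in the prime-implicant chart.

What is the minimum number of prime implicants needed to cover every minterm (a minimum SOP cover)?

[col 0] 00011*, 00110, 01001*, 01010*, 01011*, 10000*, 10001*, 10101*, 10111*, 11100*, 11101*
[col 1] 0-011, 010-1, 0101-, 1-101, 10-01, 1000-, 101-1, 1110-
Prime implicants: 0-011, 00110, 010-1, 0101-, 1-101, 10-01, 1000-, 101-1, 1110-
PI chart (minterm → PIs covering it):
  6 | 00110  (sole → essential)
  10 | 0101-  (sole → essential)
  11 | 0-011,010-1,0101-
  16 | 1000-  (sole → essential)
  17 | 10-01,1000-
  23 | 101-1  (sole → essential)
  29 | 1-101,1110-
Essential prime implicants: 00110, 0101-, 1000-, 101-1
Petrick residual → 1-101
Minimum SOP uses 5 PIs: a'b'cde' + a'bc'd + acd'e + ab'c'd' + ab'ce

5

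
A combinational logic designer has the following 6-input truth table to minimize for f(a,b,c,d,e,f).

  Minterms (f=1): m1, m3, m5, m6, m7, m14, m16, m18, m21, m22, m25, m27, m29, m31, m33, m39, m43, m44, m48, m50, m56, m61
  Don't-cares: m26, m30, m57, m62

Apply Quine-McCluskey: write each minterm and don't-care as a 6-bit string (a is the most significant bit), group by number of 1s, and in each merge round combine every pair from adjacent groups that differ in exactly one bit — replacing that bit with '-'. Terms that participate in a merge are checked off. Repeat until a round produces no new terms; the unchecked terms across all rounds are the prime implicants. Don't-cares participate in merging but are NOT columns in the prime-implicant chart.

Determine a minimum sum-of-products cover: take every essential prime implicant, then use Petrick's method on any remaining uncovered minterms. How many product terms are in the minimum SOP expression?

11

Round 0: 000001✓ 000011✓ 000101✓ 000110✓ 000111✓ 001110✓ 010000✓ 010010✓ 010101✓ 010110✓ 011001✓ 011010✓ 011011✓ 011101✓ 011110✓ 011111✓ 100001✓ 100111✓ 101011 101100 110000✓ 110010✓ 111000✓ 111001✓ 111101✓ 111110✓
Round 1: -00001 -00111 -10000✓ -10010✓ -11001✓ -11101✓ -11110 0-0101 0-0110✓ 0-1110✓ 00-110✓ 000-01✓ 000-11✓ 0000-1✓ 0001-1✓ 00011- 01-010✓ 01-101 01-110✓ 010-10✓ 0100-0✓ 011-01✓ 011-10✓ 011-11✓ 0110-1✓ 01101-✓ 0111-1✓ 01111-✓ 11-000 1100-0✓ 111-01✓ 11100-
Round 2: -100-0 -11-01 0--110 000--1 01--10 011--1 011-1-
PIs = {-00001, -00111, -100-0, -11-01, -11110, 0--110, 0-0101, 000--1, 00011-, 01--10, 01-101, 011--1, 011-1-, 101011, 101100, 11-000, 11100-}
Coverage chart:
  m1: -00001,000--1
  m3: 000--1 ←essential
  m5: 0-0101,000--1
  m6: 0--110,00011-
  m7: -00111,000--1,00011-
  m14: 0--110 ←essential
  m16: -100-0 ←essential
  m18: -100-0,01--10
  m21: 0-0101,01-101
  m22: 0--110,01--10
  m25: -11-01,011--1
  m27: 011--1,011-1-
  m29: -11-01,01-101,011--1
  m31: 011--1,011-1-
  m33: -00001 ←essential
  m39: -00111 ←essential
  m43: 101011 ←essential
  m44: 101100 ←essential
  m48: -100-0,11-000
  m50: -100-0 ←essential
  m56: 11-000,11100-
  m61: -11-01 ←essential
Essential: -00001, -00111, -100-0, -11-01, 0--110, 000--1, 101011, 101100
Petrick residual → 0-0101, 011--1, 11-000
Min cover (11 terms): b'c'd'e'f + b'c'def + bc'd'f' + bce'f + a'def' + a'c'de'f + a'b'c'f + a'bcf + ab'cd'ef + ab'cde'f' + abd'e'f'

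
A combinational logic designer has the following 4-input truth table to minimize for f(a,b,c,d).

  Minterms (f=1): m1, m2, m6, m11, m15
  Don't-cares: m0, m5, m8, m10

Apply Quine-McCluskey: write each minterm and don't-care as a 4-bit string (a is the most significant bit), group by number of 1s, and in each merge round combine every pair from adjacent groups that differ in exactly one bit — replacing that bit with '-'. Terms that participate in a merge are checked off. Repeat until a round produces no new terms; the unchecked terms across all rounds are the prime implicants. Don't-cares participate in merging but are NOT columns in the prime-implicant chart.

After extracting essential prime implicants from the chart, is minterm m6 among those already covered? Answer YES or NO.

size-2^0 implicants → 0000(✓)  0001(✓)  0010(✓)  0101(✓)  0110(✓)  1000(✓)  1010(✓)  1011(✓)  1111(✓)
size-2^1 implicants → -000(✓)  -010(✓)  0-01  0-10  00-0(✓)  000-  1-11  10-0(✓)  101-
size-2^2 implicants → -0-0
Unchecked terms (primes): -0-0, 0-01, 0-10, 000-, 1-11, 101-
Minterm coverage:
  m1 ⊆ 0-01,000-
  m2 ⊆ -0-0,0-10
  m6 ⊆ 0-10 [E]
  m11 ⊆ 1-11,101-
  m15 ⊆ 1-11 [E]
E = {0-10, 1-11}

YES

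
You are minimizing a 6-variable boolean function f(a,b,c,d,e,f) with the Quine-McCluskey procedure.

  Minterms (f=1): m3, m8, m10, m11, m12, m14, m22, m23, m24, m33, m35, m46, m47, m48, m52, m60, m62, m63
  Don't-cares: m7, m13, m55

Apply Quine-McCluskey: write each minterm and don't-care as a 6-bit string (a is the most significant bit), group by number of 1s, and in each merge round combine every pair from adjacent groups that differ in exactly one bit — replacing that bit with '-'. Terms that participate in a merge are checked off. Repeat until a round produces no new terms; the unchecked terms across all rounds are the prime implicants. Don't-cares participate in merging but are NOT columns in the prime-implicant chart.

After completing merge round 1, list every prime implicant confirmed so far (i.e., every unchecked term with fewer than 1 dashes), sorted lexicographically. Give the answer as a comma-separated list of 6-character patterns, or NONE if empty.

NONE

[col 0] 000011*, 000111*, 001000*, 001010*, 001011*, 001100*, 001101*, 001110*, 010110*, 010111*, 011000*, 100001*, 100011*, 101110*, 101111*, 110000*, 110100*, 110111*, 111100*, 111110*, 111111*
[col 1] -00011, -01110, -10111, 0-0111, 0-1000, 00-011, 000-11, 001-00*, 001-10*, 0010-0*, 00101-, 0011-0*, 00110-, 01011-, 1-1110*, 1-1111*, 1000-1, 10111-*, 11-100, 11-111, 110-00, 1111-0, 11111-*
[col 2] 001--0, 1-111-
Prime implicants: -00011, -01110, -10111, 0-0111, 0-1000, 00-011, 000-11, 001--0, 00101-, 00110-, 01011-, 1-111-, 1000-1, 11-100, 11-111, 110-00, 1111-0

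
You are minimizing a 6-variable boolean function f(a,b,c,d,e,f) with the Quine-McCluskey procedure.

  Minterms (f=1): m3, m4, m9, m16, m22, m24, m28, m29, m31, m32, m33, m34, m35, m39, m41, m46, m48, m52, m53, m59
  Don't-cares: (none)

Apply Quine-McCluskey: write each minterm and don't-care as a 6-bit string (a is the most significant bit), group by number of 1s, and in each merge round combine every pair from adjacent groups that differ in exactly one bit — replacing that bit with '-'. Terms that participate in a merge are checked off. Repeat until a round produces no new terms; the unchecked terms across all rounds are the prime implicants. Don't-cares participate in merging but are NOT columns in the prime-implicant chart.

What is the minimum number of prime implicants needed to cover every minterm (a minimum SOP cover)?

Round 0: 000011✓ 000100 001001✓ 010000✓ 010110 011000✓ 011100✓ 011101✓ 011111✓ 100000✓ 100001✓ 100010✓ 100011✓ 100111✓ 101001✓ 101110 110000✓ 110100✓ 110101✓ 111011
Round 1: -00011 -01001 -10000 01-000 011-00 0111-1 01110- 1-0000 10-001 100-11 1000-0✓ 1000-1✓ 10000-✓ 10001-✓ 110-00 11010-
Round 2: 1000--
PIs = {-00011, -01001, -10000, 000100, 01-000, 010110, 011-00, 0111-1, 01110-, 1-0000, 10-001, 100-11, 1000--, 101110, 110-00, 11010-, 111011}
Coverage chart:
  m3: -00011 ←essential
  m4: 000100 ←essential
  m9: -01001 ←essential
  m16: -10000,01-000
  m22: 010110 ←essential
  m24: 01-000,011-00
  m28: 011-00,01110-
  m29: 0111-1,01110-
  m31: 0111-1 ←essential
  m32: 1-0000,1000--
  m33: 10-001,1000--
  m34: 1000-- ←essential
  m35: -00011,100-11,1000--
  m39: 100-11 ←essential
  m41: -01001,10-001
  m46: 101110 ←essential
  m48: -10000,1-0000,110-00
  m52: 110-00,11010-
  m53: 11010- ←essential
  m59: 111011 ←essential
Essential: -00011, -01001, 000100, 010110, 0111-1, 100-11, 1000--, 101110, 11010-, 111011
Petrick residual → -10000, 011-00
Min cover (12 terms): b'c'd'ef + b'cd'e'f + bc'd'e'f' + a'b'c'de'f' + a'bc'def' + a'bce'f' + a'bcdf + ab'c'ef + ab'c'd' + ab'cdef' + abc'de' + abcd'ef

12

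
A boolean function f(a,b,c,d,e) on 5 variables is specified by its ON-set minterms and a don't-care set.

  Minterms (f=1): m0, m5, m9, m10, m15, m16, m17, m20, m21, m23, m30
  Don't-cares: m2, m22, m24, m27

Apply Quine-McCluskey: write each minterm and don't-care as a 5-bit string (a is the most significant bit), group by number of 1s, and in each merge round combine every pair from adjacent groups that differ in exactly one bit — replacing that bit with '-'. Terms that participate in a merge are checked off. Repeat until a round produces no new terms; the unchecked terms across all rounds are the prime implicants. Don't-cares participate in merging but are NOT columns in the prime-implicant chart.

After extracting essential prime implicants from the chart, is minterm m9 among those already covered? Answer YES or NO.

size-2^0 implicants → 00000(✓)  00010(✓)  00101(✓)  01001  01010(✓)  01111  10000(✓)  10001(✓)  10100(✓)  10101(✓)  10110(✓)  10111(✓)  11000(✓)  11011  11110(✓)
size-2^1 implicants → -0000  -0101  0-010  000-0  1-000  1-110  10-00(✓)  10-01(✓)  1000-(✓)  101-0(✓)  101-1(✓)  1010-(✓)  1011-(✓)
size-2^2 implicants → 10-0-  101--
Unchecked terms (primes): -0000, -0101, 0-010, 000-0, 01001, 01111, 1-000, 1-110, 10-0-, 101--, 11011
Minterm coverage:
  m0 ⊆ -0000,000-0
  m5 ⊆ -0101 [E]
  m9 ⊆ 01001 [E]
  m10 ⊆ 0-010 [E]
  m15 ⊆ 01111 [E]
  m16 ⊆ -0000,1-000,10-0-
  m17 ⊆ 10-0- [E]
  m20 ⊆ 10-0-,101--
  m21 ⊆ -0101,10-0-,101--
  m23 ⊆ 101-- [E]
  m30 ⊆ 1-110 [E]
E = {-0101, 0-010, 01001, 01111, 1-110, 10-0-, 101--}

YES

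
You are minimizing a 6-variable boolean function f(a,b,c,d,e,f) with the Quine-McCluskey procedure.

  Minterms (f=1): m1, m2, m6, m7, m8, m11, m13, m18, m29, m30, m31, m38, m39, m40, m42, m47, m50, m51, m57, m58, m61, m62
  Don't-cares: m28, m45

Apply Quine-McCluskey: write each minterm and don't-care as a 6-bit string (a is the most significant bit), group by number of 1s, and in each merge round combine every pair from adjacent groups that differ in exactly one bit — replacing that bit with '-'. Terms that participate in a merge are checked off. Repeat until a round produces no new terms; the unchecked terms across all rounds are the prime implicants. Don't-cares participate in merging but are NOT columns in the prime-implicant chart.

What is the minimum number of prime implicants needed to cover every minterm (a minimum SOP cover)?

12

[col 0] 000001, 000010*, 000110*, 000111*, 001000*, 001011, 001101*, 010010*, 011100*, 011101*, 011110*, 011111*, 100110*, 100111*, 101000*, 101010*, 101101*, 101111*, 110010*, 110011*, 111001*, 111010*, 111101*, 111110*
[col 1] -00110*, -00111*, -01000, -01101*, -10010, -11101*, -11110, 0-0010, 0-1101*, 000-10, 00011-*, 0111-0*, 0111-1*, 01110-*, 01111-*, 1-1010, 1-1101*, 10-111, 10011-*, 1010-0, 1011-1, 11-010, 11001-, 111-01, 111-10
[col 2] --1101, -0011-, 0111--
Prime implicants: --1101, -0011-, -01000, -10010, -11110, 0-0010, 000-10, 000001, 001011, 0111--, 1-1010, 10-111, 1010-0, 1011-1, 11-010, 11001-, 111-01, 111-10
PI chart (minterm → PIs covering it):
  1 | 000001  (sole → essential)
  2 | 0-0010,000-10
  6 | -0011-,000-10
  7 | -0011-  (sole → essential)
  8 | -01000  (sole → essential)
  11 | 001011  (sole → essential)
  13 | --1101  (sole → essential)
  18 | -10010,0-0010
  29 | --1101,0111--
  30 | -11110,0111--
  31 | 0111--  (sole → essential)
  38 | -0011-  (sole → essential)
  39 | -0011-,10-111
  40 | -01000,1010-0
  42 | 1-1010,1010-0
  47 | 10-111,1011-1
  50 | -10010,11-010,11001-
  51 | 11001-  (sole → essential)
  57 | 111-01  (sole → essential)
  58 | 1-1010,11-010,111-10
  61 | --1101,111-01
  62 | -11110,111-10
Essential prime implicants: --1101, -0011-, -01000, 000001, 001011, 0111--, 11001-, 111-01
Petrick residual → -11110, 0-0010, 1-1010, 10-111
Minimum SOP uses 12 PIs: cde'f + b'c'de + b'cd'e'f' + bcdef' + a'c'd'ef' + a'b'c'd'e'f + a'b'cd'ef + a'bcd + acd'ef' + ab'def + abc'd'e + abce'f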